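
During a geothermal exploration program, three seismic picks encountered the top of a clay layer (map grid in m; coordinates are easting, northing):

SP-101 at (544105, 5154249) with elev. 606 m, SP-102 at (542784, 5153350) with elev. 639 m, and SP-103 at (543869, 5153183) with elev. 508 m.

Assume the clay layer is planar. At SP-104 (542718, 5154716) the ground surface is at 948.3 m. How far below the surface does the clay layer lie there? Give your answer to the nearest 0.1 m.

145.7 m

Let the plane be z = a·easting + b·northing + c.
SP-102−SP-101: −1321a − 899b = 33;  SP-103−SP-101: −236a − 1066b = −98.
Solving gives a = −0.103075027, b = 0.114752070.
Then c = 606 − a·544105 − b·5154249 = −534771.10.
At (542718, 5154716): z_contact = −55940.67 + 591514.33 − 534771.10 = 802.55 m.
Depth below ground = 948.3 − 802.55 = 145.7 m.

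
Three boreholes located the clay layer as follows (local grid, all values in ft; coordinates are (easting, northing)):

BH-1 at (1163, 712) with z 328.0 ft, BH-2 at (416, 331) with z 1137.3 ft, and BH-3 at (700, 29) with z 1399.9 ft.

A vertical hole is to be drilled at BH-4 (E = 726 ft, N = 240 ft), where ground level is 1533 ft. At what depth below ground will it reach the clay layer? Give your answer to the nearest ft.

Let the plane be z = a·E + b·N + c.
BH-2−BH-1: −747a − 381b = 809.3;  BH-3−BH-1: −463a − 683b = 1071.9.
Solving gives a = −0.43247, b = −1.27623.
Then c = 328 − a·1163 − b·712 = 1739.64.
At (726, 240): z_contact = −314.0 − 306.3 + 1739.64 = 1119.4 ft.
Depth below ground = 1533 − 1119.4 = 414 ft.

414 ft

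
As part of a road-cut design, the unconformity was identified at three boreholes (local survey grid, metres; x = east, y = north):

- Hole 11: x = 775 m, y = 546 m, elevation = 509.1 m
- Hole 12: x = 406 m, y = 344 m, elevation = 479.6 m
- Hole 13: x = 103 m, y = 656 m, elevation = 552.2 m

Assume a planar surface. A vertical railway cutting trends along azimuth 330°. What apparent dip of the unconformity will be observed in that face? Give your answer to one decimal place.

10.8°

Two edge vectors: Hole 11→Hole 12 = (-369, -202, -29.5), Hole 11→Hole 13 = (-672, 110, 43.1).
Normal n = (Hole 11→Hole 12) × (Hole 11→Hole 13) = (-5461.2, 35727.9, -176334).
So ∂z/∂x = −n_x/n_z = −0.03097 and ∂z/∂y = −n_y/n_z = 0.20261.
Unit vector along 330° is (sin 330°, cos 330°) = (-0.5000, 0.8660).
Slope in that direction = a·(-0.5000) + b·(0.8660) = 0.19096.
Apparent dip = arctan|0.19096| = 10.8° (true dip is 11.6°, so apparent ≤ true as expected).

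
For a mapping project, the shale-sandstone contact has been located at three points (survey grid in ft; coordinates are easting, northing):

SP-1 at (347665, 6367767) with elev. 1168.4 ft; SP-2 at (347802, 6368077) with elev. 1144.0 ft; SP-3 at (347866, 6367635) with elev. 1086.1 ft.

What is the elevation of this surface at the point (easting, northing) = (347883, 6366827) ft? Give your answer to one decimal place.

1016.0 ft

Two edge vectors: SP-1→SP-2 = (137, 310, -24.4), SP-1→SP-3 = (201, -132, -82.3).
Normal n = (SP-1→SP-2) × (SP-1→SP-3) = (-28733.8, 6370.7, -80394).
So ∂z/∂easting = −n_x/n_z = −0.357412245 and ∂z/∂northing = −n_y/n_z = 0.079243476.
Intercept c from SP-1: 1168.4 + 124259.73 − 504603.99 = −379175.86.
At (347883, 6366827): z = −124337.6 + 504529.5 − 379175.86 = 1016.0 ft.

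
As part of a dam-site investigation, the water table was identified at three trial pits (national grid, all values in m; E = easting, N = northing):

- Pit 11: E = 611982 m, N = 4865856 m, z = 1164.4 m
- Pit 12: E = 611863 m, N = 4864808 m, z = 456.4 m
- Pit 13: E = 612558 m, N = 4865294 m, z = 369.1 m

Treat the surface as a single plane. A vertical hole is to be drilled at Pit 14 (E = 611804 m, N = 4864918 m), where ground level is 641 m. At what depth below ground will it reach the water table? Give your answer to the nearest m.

64 m

Two edge vectors: Pit 11→Pit 12 = (-119, -1048, -708), Pit 11→Pit 13 = (576, -562, -795.3).
Normal n = (Pit 11→Pit 12) × (Pit 11→Pit 13) = (435578.4, -502448.7, 670526).
So ∂z/∂E = −n_x/n_z = −0.64960702 and ∂z/∂N = −n_y/n_z = 0.74933515.
Intercept c from Pit 11: 1164.4 + 397547.81 − 3646156.93 = −3247444.72.
At (611804, 4864918): z_contact = −397432.2 + 3645454.1 − 3247444.72 = 577.2 m.
Depth below ground = 641 − 577.2 = 64 m.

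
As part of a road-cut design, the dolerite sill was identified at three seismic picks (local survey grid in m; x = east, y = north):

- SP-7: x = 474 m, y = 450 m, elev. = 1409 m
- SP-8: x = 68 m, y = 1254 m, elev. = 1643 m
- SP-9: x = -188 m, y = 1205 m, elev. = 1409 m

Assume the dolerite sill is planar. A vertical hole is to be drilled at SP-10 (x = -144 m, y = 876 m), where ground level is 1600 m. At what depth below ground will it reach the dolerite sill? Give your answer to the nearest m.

Let the plane be z = a·x + b·y + c.
SP-8−SP-7: −406a + 804b = 234;  SP-9−SP-7: −662a + 755b = 0.
Solving gives a = 0.78270, b = 0.68629.
Then c = 1409 − a·474 − b·450 = 729.17.
At (-144, 876): z_contact = −112.7 + 601.2 + 729.17 = 1217.6 m.
Depth below ground = 1600 − 1217.6 = 382 m.

382 m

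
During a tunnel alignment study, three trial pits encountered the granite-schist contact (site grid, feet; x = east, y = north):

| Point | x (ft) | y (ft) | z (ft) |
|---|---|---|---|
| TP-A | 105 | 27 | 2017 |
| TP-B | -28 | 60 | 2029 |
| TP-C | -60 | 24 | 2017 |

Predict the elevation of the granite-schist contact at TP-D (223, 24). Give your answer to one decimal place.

2015.3 ft

Two edge vectors: TP-A→TP-B = (-133, 33, 12), TP-A→TP-C = (-165, -3, 0).
Normal n = (TP-A→TP-B) × (TP-A→TP-C) = (36, -1980, 5844).
So ∂z/∂x = −n_x/n_z = −0.00616 and ∂z/∂y = −n_y/n_z = 0.33881.
Intercept c from TP-A: 2017 + 0.65 − 9.15 = 2008.50.
At (223, 24): z = −1.4 + 8.1 + 2008.50 = 2015.3 ft.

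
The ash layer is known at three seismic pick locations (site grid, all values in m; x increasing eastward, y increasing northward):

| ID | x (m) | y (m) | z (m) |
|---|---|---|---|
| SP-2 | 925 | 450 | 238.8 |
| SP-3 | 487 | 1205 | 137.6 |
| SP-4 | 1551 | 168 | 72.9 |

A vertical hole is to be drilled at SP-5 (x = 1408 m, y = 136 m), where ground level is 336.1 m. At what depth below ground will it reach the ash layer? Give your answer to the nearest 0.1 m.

Let the plane be z = a·x + b·y + c.
SP-3−SP-2: −438a + 755b = −101.2;  SP-4−SP-2: 626a − 282b = −165.9.
Solving gives a = −0.440523, b = −0.389602.
Then c = 238.8 − a·925 − b·450 = 821.60.
At (1408, 136): z_contact = −620.26 − 52.99 + 821.60 = 148.36 m.
Depth below ground = 336.1 − 148.36 = 187.7 m.

187.7 m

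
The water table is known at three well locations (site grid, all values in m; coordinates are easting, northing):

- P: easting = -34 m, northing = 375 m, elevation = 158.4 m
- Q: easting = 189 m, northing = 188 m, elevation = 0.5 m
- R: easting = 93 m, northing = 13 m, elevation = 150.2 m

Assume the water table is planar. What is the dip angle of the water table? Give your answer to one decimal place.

Let the plane be z = a·easting + b·northing + c.
Q−P: 223a − 187b = −157.9;  R−P: 127a − 362b = −8.2.
Solving gives a = −0.97630, b = −0.31986.
Gradient magnitude |∇z| = √(a² + b²) = √(0.95315 + 0.10231) = 1.02736.
True dip = arctan(1.02736) = 45.8°, dipping toward ENE (azimuth ≈ 072°).

45.8°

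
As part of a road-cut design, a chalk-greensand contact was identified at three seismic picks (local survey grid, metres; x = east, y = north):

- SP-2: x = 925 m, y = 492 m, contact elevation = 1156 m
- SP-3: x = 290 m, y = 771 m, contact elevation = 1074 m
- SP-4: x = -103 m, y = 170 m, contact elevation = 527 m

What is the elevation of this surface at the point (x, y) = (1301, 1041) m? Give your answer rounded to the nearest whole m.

Let the plane be z = a·x + b·y + c.
SP-3−SP-2: −635a + 279b = −82;  SP-4−SP-2: −1028a − 322b = −629.
Solving gives a = 0.41096, b = 0.64142.
Then c = 1156 − a·925 − b·492 = 460.29.
At (1301, 1041): z = 534.7 + 667.7 + 460.29 = 1662.7 m.

1663 m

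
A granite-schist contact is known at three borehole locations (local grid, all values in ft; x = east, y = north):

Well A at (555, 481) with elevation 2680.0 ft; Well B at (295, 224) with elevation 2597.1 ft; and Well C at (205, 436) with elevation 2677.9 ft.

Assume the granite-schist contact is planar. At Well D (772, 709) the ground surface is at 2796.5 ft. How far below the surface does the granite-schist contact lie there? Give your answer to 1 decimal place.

Let the plane be z = a·x + b·y + c.
Well B−Well A: −260a − 257b = −82.9;  Well C−Well A: −350a − 45b = −2.1.
Solving gives a = −0.04078, b = 0.36382.
Then c = 2680 − a·555 − b·481 = 2527.63.
At (772, 709): z_contact = −31.48 + 257.95 + 2527.63 = 2754.10 ft.
Depth below ground = 2796.5 − 2754.10 = 42.4 ft.

42.4 ft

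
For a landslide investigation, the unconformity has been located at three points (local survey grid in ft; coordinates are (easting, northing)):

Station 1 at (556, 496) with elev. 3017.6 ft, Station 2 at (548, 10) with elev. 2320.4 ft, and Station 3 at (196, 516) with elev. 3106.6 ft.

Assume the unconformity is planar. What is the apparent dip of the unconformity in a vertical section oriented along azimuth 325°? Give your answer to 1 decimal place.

51.9°

Two edge vectors: Station 1→Station 2 = (-8, -486, -697.2), Station 1→Station 3 = (-360, 20, 89).
Normal n = (Station 1→Station 2) × (Station 1→Station 3) = (-29310, 251704, -175120).
So ∂z/∂E = −n_x/n_z = −0.16737 and ∂z/∂N = −n_y/n_z = 1.43732.
Unit vector along 325° is (sin 325°, cos 325°) = (-0.5736, 0.8192).
Slope in that direction = a·(-0.5736) + b·(0.8192) = 1.27339.
Apparent dip = arctan|1.27339| = 51.9° (true dip is 55.4°, so apparent ≤ true as expected).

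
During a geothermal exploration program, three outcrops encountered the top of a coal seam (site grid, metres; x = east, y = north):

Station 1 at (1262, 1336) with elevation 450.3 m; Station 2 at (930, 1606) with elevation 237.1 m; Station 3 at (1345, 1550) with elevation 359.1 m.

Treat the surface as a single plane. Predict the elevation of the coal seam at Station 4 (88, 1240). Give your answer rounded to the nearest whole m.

236 m

Let the plane be z = a·x + b·y + c.
Station 2−Station 1: −332a + 270b = −213.2;  Station 3−Station 1: 83a + 214b = −91.2.
Solving gives a = 0.22471, b = −0.51332.
Then c = 450.3 − a·1262 − b·1336 = 852.52.
At (88, 1240): z = 19.8 − 636.5 + 852.52 = 235.8 m.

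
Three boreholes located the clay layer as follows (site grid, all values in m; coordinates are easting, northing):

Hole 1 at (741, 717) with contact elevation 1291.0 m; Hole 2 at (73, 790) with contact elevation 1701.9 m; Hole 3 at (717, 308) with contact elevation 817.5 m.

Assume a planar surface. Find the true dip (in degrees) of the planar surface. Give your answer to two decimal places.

52.04°

Let the plane be z = a·easting + b·northing + c.
Hole 2−Hole 1: −668a + 73b = 410.9;  Hole 3−Hole 1: −24a − 409b = −473.5.
Solving gives a = −0.48549, b = 1.18619.
Gradient magnitude |∇z| = √(a² + b²) = √(0.23570 + 1.40705) = 1.28170.
True dip = arctan(1.28170) = 52.04°, dipping toward SSE (azimuth ≈ 158°).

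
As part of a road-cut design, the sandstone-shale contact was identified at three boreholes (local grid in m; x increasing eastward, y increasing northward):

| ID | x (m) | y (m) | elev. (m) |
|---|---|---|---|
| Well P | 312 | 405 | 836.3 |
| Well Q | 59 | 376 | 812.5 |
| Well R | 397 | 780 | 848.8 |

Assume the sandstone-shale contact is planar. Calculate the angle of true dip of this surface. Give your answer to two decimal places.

Let the plane be z = a·x + b·y + c.
Well Q−Well P: −253a − 29b = −23.8;  Well R−Well P: 85a + 375b = 12.5.
Solving gives a = 0.09266, b = 0.01233.
Gradient magnitude |∇z| = √(a² + b²) = √(0.00859 + 0.00015) = 0.09347.
True dip = arctan(0.09347) = 5.34°, dipping toward W (azimuth ≈ 262°).

5.34°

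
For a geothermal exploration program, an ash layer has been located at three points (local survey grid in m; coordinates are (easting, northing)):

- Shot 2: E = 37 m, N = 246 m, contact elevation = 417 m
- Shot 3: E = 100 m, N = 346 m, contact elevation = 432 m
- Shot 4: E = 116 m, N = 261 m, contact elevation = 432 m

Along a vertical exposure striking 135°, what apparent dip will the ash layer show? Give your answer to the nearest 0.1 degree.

6.0°

Let the plane be z = a·E + b·N + c.
Shot 3−Shot 2: 63a + 100b = 15;  Shot 4−Shot 2: 79a + 15b = 15.
Solving gives a = 0.18332, b = 0.03451.
Unit vector along 135° is (sin 135°, cos 135°) = (0.7071, -0.7071).
Slope in that direction = a·(0.7071) + b·(-0.7071) = 0.10523.
Apparent dip = arctan|0.10523| = 6.0° (true dip is 10.6°, so apparent ≤ true as expected).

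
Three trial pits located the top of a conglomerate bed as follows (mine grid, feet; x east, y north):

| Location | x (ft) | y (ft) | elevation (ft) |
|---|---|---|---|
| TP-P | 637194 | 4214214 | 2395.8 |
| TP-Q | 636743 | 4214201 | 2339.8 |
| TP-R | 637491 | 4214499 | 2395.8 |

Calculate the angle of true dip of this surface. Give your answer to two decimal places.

Two edge vectors: TP-P→TP-Q = (-451, -13, -56), TP-P→TP-R = (297, 285, 0).
Normal n = (TP-P→TP-Q) × (TP-P→TP-R) = (15960, -16632, -124674).
So ∂z/∂x = −n_x/n_z = 0.12801 and ∂z/∂y = −n_y/n_z = −0.13340.
Gradient magnitude |∇z| = √(a² + b²) = √(0.01639 + 0.01780) = 0.18489.
True dip = arctan(0.18489) = 10.48°, dipping toward NW (azimuth ≈ 316°).

10.48°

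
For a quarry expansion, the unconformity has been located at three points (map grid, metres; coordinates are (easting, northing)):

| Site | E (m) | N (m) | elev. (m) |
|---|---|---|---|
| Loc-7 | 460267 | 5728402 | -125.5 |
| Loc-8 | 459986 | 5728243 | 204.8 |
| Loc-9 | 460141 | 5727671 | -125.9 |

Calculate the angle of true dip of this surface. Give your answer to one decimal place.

52.9°

Let the plane be z = a·E + b·N + c.
Loc-8−Loc-7: −281a − 159b = 330.3;  Loc-9−Loc-7: −126a − 731b = −0.4.
Solving gives a = −1.30282, b = 0.22511.
Gradient magnitude |∇z| = √(a² + b²) = √(1.69734 + 0.05067) = 1.32213.
True dip = arctan(1.32213) = 52.9°, dipping toward E (azimuth ≈ 100°).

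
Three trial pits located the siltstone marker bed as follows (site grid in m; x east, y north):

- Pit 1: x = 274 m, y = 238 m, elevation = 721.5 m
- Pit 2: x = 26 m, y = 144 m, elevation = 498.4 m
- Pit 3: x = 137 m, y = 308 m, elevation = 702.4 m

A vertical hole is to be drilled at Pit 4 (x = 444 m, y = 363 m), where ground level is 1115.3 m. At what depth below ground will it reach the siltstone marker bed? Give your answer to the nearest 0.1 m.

Let the plane be z = a·x + b·y + c.
Pit 2−Pit 1: −248a − 94b = −223.1;  Pit 3−Pit 1: −137a + 70b = −19.1.
Solving gives a = 0.57584, b = 0.85415.
Then c = 721.5 − a·274 − b·238 = 360.43.
At (444, 363): z_contact = 255.68 + 310.06 + 360.43 = 926.16 m.
Depth below ground = 1115.3 − 926.16 = 189.1 m.

189.1 m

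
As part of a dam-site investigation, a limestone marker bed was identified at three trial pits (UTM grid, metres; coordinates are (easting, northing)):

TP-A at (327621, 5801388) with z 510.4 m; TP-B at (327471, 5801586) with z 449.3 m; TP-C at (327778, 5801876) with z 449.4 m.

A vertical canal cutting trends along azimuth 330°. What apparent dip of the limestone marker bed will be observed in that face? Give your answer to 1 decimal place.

13.5°

Two edge vectors: TP-A→TP-B = (-150, 198, -61.1), TP-A→TP-C = (157, 488, -61).
Normal n = (TP-A→TP-B) × (TP-A→TP-C) = (17738.8, -18742.7, -104286).
So ∂z/∂E = −n_x/n_z = 0.17010 and ∂z/∂N = −n_y/n_z = −0.17972.
Unit vector along 330° is (sin 330°, cos 330°) = (-0.5000, 0.8660).
Slope in that direction = a·(-0.5000) + b·(0.8660) = −0.24069.
Apparent dip = arctan|0.24069| = 13.5° (true dip is 13.9°, so apparent ≤ true as expected).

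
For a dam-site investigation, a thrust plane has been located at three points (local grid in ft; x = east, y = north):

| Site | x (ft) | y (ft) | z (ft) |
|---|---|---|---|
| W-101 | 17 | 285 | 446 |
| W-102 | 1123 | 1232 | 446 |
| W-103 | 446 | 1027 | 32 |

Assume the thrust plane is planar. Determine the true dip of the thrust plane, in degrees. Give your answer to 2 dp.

Two edge vectors: W-101→W-102 = (1106, 947, 0), W-101→W-103 = (429, 742, -414).
Normal n = (W-101→W-102) × (W-101→W-103) = (-392058, 457884, 414389).
So ∂z/∂x = −n_x/n_z = 0.94611 and ∂z/∂y = −n_y/n_z = −1.10496.
Gradient magnitude |∇z| = √(a² + b²) = √(0.89513 + 1.22094) = 1.45467.
True dip = arctan(1.45467) = 55.49°, dipping toward NW (azimuth ≈ 319°).

55.49°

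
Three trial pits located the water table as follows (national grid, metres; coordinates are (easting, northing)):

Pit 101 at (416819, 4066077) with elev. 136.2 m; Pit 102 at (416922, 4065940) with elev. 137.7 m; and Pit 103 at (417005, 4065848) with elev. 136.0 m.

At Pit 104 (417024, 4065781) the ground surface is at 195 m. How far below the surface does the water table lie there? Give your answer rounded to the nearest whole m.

Let the plane be z = a·E + b·N + c.
Pit 102−Pit 101: 103a − 137b = 1.5;  Pit 103−Pit 101: 186a − 229b = −0.2.
Solving gives a = −0.19572559, b = −0.15810026.
Then c = 136.2 − a·416819 − b·4066077 = 724566.19.
At (417024, 4065781): z_contact = −81622.3 − 642801.0 + 724566.19 = 142.9 m.
Depth below ground = 195 − 142.9 = 52 m.

52 m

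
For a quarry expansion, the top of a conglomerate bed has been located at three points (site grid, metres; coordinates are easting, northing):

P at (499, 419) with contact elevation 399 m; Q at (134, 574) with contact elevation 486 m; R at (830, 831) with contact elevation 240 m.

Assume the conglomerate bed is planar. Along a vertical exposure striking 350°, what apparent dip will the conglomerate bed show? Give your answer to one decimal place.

Two edge vectors: P→Q = (-365, 155, 87), P→R = (331, 412, -159).
Normal n = (P→Q) × (P→R) = (-60489, -29238, -201685).
So ∂z/∂easting = −n_x/n_z = −0.29992 and ∂z/∂northing = −n_y/n_z = −0.14497.
Unit vector along 350° is (sin 350°, cos 350°) = (-0.1736, 0.9848).
Slope in that direction = a·(-0.1736) + b·(0.9848) = −0.09069.
Apparent dip = arctan|0.09069| = 5.2° (true dip is 18.4°, so apparent ≤ true as expected).

5.2°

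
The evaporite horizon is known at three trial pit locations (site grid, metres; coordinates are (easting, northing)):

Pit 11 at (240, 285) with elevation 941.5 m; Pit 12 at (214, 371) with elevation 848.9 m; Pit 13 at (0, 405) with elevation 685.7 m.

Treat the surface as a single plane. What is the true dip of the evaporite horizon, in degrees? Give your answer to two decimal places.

Let the plane be z = a·E + b·N + c.
Pit 12−Pit 11: −26a + 86b = −92.6;  Pit 13−Pit 11: −240a + 120b = −255.8.
Solving gives a = 0.62139, b = −0.88888.
Gradient magnitude |∇z| = √(a² + b²) = √(0.38613 + 0.79011) = 1.08455.
True dip = arctan(1.08455) = 47.32°, dipping toward NW (azimuth ≈ 325°).

47.32°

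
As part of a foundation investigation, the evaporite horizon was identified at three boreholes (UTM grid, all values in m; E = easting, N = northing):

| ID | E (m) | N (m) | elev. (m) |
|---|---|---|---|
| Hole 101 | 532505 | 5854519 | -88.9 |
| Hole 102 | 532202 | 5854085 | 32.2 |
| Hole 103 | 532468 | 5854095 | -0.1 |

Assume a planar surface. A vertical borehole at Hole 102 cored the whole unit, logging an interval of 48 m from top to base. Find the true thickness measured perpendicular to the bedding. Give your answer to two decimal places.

46.78 m

Let the plane be z = a·E + b·N + c.
Hole 102−Hole 101: −303a − 434b = 121.1;  Hole 103−Hole 101: −37a − 424b = 88.8.
Solving gives a = −0.11393, b = −0.19949.
|∇z| = √(a²+b²) = 0.22973, so dip δ = arctan(0.22973) = 12.94°.
True thickness = vertical thickness × cos δ = 48 × cos 12.94° = 46.78 m.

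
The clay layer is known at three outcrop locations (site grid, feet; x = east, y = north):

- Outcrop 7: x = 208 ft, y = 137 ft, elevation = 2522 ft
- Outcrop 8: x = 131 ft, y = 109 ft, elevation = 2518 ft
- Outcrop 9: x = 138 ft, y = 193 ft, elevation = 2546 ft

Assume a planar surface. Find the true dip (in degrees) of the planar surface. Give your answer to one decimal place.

19.1°

Let the plane be z = a·x + b·y + c.
Outcrop 8−Outcrop 7: −77a − 28b = −4;  Outcrop 9−Outcrop 7: −70a + 56b = 24.
Solving gives a = −0.07143, b = 0.33929.
Gradient magnitude |∇z| = √(a² + b²) = √(0.00510 + 0.11511) = 0.34672.
True dip = arctan(0.34672) = 19.1°, dipping toward SSE (azimuth ≈ 168°).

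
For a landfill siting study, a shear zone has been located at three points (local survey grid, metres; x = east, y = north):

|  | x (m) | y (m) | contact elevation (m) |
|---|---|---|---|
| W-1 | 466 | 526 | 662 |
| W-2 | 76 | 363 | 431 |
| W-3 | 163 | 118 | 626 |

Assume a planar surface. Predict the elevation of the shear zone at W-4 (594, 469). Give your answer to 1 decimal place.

Two edge vectors: W-1→W-2 = (-390, -163, -231), W-1→W-3 = (-303, -408, -36).
Normal n = (W-1→W-2) × (W-1→W-3) = (-88380, 55953, 109731).
So ∂z/∂x = −n_x/n_z = 0.80542 and ∂z/∂y = −n_y/n_z = −0.50991.
Intercept c from W-1: 662 − 375.33 + 268.21 = 554.89.
At (594, 469): z = 478.4 − 239.1 + 554.89 = 794.2 m.

794.2 m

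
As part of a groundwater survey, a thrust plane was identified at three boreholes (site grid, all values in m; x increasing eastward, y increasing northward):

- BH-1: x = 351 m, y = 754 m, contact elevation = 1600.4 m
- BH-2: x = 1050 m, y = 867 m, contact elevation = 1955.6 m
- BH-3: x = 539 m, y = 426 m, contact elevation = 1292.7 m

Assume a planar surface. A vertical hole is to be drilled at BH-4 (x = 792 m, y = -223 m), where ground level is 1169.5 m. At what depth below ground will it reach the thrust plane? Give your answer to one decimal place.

524.5 m

Let the plane be z = a·x + b·y + c.
BH-2−BH-1: 699a + 113b = 355.2;  BH-3−BH-1: 188a − 328b = −307.7.
Solving gives a = 0.326269, b = 1.125117.
Then c = 1600.4 − a·351 − b·754 = 637.54.
At (792, -223): z_contact = 258.40 − 250.90 + 637.54 = 645.04 m.
Depth below ground = 1169.5 − 645.04 = 524.5 m.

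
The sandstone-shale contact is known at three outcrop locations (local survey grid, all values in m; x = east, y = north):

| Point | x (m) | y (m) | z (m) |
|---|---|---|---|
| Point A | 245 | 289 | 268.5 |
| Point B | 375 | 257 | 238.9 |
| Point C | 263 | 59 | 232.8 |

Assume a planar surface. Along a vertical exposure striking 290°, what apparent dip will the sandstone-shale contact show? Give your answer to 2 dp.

12.92°

Let the plane be z = a·x + b·y + c.
Point B−Point A: 130a − 32b = −29.6;  Point C−Point A: 18a − 230b = −35.7.
Solving gives a = −0.19321, b = 0.14010.
Unit vector along 290° is (sin 290°, cos 290°) = (-0.9397, 0.3420).
Slope in that direction = a·(-0.9397) + b·(0.3420) = 0.22947.
Apparent dip = arctan|0.22947| = 12.92° (true dip is 13.4°, so apparent ≤ true as expected).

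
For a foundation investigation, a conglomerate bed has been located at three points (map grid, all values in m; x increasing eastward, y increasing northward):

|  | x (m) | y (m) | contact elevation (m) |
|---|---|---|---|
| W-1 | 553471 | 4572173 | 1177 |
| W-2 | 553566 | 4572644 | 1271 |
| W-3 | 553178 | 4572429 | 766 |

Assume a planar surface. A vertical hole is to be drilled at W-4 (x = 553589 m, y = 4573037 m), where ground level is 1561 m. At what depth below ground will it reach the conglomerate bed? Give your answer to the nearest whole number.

287 m

Two edge vectors: W-1→W-2 = (95, 471, 94), W-1→W-3 = (-293, 256, -411).
Normal n = (W-1→W-2) × (W-1→W-3) = (-217645, 11503, 162323).
So ∂z/∂x = −n_x/n_z = 1.34081430 and ∂z/∂y = −n_y/n_z = −0.07086488.
Intercept c from W-1: 1177 − 742101.83 + 324006.49 = −416918.34.
At (553589, 4573037): z_contact = 742260.0 − 324067.7 − 416918.34 = 1274.0 m.
Depth below ground = 1561 − 1274.0 = 287 m.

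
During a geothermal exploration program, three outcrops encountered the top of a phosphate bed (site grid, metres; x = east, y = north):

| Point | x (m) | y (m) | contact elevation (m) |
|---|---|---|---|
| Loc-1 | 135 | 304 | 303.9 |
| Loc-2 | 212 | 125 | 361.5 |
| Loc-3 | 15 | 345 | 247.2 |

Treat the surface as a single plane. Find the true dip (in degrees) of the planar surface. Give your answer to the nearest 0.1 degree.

Two edge vectors: Loc-1→Loc-2 = (77, -179, 57.6), Loc-1→Loc-3 = (-120, 41, -56.7).
Normal n = (Loc-1→Loc-2) × (Loc-1→Loc-3) = (7787.7, -2546.1, -18323).
So ∂z/∂x = −n_x/n_z = 0.42502 and ∂z/∂y = −n_y/n_z = −0.13896.
Gradient magnitude |∇z| = √(a² + b²) = √(0.18064 + 0.01931) = 0.44716.
True dip = arctan(0.44716) = 24.1°, dipping toward WNW (azimuth ≈ 288°).

24.1°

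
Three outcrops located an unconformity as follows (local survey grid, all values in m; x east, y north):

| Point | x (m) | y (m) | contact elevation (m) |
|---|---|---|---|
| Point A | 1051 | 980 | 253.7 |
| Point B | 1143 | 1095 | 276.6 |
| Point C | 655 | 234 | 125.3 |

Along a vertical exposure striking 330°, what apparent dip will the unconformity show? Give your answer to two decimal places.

Two edge vectors: Point A→Point B = (92, 115, 22.9), Point A→Point C = (-396, -746, -128.4).
Normal n = (Point A→Point B) × (Point A→Point C) = (2317.4, 2744.4, -23092).
So ∂z/∂x = −n_x/n_z = 0.10036 and ∂z/∂y = −n_y/n_z = 0.11885.
Unit vector along 330° is (sin 330°, cos 330°) = (-0.5000, 0.8660).
Slope in that direction = a·(-0.5000) + b·(0.8660) = 0.05275.
Apparent dip = arctan|0.05275| = 3.02° (true dip is 8.8°, so apparent ≤ true as expected).

3.02°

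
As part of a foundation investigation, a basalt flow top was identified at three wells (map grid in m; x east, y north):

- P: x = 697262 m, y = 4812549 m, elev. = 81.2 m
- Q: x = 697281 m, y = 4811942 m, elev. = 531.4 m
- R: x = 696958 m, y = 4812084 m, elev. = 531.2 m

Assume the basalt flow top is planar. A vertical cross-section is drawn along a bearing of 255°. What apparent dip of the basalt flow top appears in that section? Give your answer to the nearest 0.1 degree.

Two edge vectors: P→Q = (19, -607, 450.2), P→R = (-304, -465, 450).
Normal n = (P→Q) × (P→R) = (-63807, -145410.8, -193363).
So ∂z/∂x = −n_x/n_z = −0.32999 and ∂z/∂y = −n_y/n_z = −0.75201.
Unit vector along 255° is (sin 255°, cos 255°) = (-0.9659, -0.2588).
Slope in that direction = a·(-0.9659) + b·(-0.2588) = 0.51338.
Apparent dip = arctan|0.51338| = 27.2° (true dip is 39.4°, so apparent ≤ true as expected).

27.2°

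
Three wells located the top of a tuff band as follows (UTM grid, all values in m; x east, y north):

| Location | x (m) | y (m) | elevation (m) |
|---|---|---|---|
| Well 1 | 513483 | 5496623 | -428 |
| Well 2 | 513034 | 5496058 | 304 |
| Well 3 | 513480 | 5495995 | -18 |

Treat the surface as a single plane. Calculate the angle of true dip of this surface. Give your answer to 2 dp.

Two edge vectors: Well 1→Well 2 = (-449, -565, 732), Well 1→Well 3 = (-3, -628, 410).
Normal n = (Well 1→Well 2) × (Well 1→Well 3) = (228046, 181894, 280277).
So ∂z/∂x = −n_x/n_z = −0.81365 and ∂z/∂y = −n_y/n_z = −0.64898.
Gradient magnitude |∇z| = √(a² + b²) = √(0.66202 + 0.42117) = 1.04077.
True dip = arctan(1.04077) = 46.14°, dipping toward NE (azimuth ≈ 051°).

46.14°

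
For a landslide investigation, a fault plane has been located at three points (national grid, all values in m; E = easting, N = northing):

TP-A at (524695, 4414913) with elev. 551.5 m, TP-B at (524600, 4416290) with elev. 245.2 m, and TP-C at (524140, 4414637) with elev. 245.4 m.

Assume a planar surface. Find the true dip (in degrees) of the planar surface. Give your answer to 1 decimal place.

33.6°

Let the plane be z = a·E + b·N + c.
TP-B−TP-A: −95a + 1377b = −306.3;  TP-C−TP-A: −555a − 276b = −306.1.
Solving gives a = 0.64019, b = −0.17827.
Gradient magnitude |∇z| = √(a² + b²) = √(0.40984 + 0.03178) = 0.66454.
True dip = arctan(0.66454) = 33.6°, dipping toward WNW (azimuth ≈ 286°).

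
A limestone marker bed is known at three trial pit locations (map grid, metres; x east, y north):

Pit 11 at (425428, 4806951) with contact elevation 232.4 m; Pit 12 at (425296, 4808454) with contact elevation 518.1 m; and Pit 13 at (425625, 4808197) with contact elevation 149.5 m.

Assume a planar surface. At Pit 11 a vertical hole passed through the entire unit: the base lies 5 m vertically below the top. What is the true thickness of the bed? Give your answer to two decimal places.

3.45 m

Let the plane be z = a·x + b·y + c.
Pit 12−Pit 11: −132a + 1503b = 285.7;  Pit 13−Pit 11: 197a + 1246b = −82.9.
Solving gives a = −1.04346, b = 0.09844.
|∇z| = √(a²+b²) = 1.04810, so dip δ = arctan(1.04810) = 46.35°.
True thickness = vertical thickness × cos δ = 5 × cos 46.35° = 3.45 m.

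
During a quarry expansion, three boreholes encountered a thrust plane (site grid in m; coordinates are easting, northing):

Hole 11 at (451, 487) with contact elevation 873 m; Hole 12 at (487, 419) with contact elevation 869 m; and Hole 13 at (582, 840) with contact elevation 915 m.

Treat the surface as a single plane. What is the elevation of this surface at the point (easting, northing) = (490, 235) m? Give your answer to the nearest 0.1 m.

851.9 m

Two edge vectors: Hole 11→Hole 12 = (36, -68, -4), Hole 11→Hole 13 = (131, 353, 42).
Normal n = (Hole 11→Hole 12) × (Hole 11→Hole 13) = (-1444, -2036, 21616).
So ∂z/∂easting = −n_x/n_z = 0.06680 and ∂z/∂northing = −n_y/n_z = 0.09419.
Intercept c from Hole 11: 873 − 30.13 − 45.87 = 797.00.
At (490, 235): z = 32.7 + 22.1 + 797.00 = 851.9 m.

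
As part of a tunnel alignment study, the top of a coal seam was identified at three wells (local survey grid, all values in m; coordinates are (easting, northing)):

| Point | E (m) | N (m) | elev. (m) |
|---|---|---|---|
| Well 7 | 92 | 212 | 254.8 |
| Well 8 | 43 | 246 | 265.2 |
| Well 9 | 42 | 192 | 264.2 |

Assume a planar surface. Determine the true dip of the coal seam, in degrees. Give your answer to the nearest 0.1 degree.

Let the plane be z = a·E + b·N + c.
Well 8−Well 7: −49a + 34b = 10.4;  Well 9−Well 7: −50a − 20b = 9.4.
Solving gives a = −0.19687, b = 0.02216.
Gradient magnitude |∇z| = √(a² + b²) = √(0.03876 + 0.00049) = 0.19811.
True dip = arctan(0.19811) = 11.2°, dipping toward E (azimuth ≈ 096°).

11.2°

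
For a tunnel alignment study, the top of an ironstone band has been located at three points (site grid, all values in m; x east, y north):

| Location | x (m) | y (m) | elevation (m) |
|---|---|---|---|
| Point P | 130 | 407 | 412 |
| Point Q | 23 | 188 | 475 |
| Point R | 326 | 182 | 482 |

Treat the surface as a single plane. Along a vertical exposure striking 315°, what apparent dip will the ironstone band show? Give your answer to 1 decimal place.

12.5°

Two edge vectors: Point P→Point Q = (-107, -219, 63), Point P→Point R = (196, -225, 70).
Normal n = (Point P→Point Q) × (Point P→Point R) = (-1155, 19838, 66999).
So ∂z/∂x = −n_x/n_z = 0.01724 and ∂z/∂y = −n_y/n_z = −0.29609.
Unit vector along 315° is (sin 315°, cos 315°) = (-0.7071, 0.7071).
Slope in that direction = a·(-0.7071) + b·(0.7071) = −0.22156.
Apparent dip = arctan|0.22156| = 12.5° (true dip is 16.5°, so apparent ≤ true as expected).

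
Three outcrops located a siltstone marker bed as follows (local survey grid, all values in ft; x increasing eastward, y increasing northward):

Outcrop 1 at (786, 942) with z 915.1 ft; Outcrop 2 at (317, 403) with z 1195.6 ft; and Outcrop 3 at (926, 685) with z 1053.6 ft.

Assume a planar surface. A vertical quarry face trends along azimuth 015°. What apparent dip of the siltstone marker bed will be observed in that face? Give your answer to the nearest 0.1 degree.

27.0°

Let the plane be z = a·x + b·y + c.
Outcrop 2−Outcrop 1: −469a − 539b = 280.5;  Outcrop 3−Outcrop 1: 140a − 257b = 138.5.
Solving gives a = 0.01308, b = −0.53179.
Unit vector along 015° is (sin 15°, cos 15°) = (0.2588, 0.9659).
Slope in that direction = a·(0.2588) + b·(0.9659) = −0.51028.
Apparent dip = arctan|0.51028| = 27.0° (true dip is 28.0°, so apparent ≤ true as expected).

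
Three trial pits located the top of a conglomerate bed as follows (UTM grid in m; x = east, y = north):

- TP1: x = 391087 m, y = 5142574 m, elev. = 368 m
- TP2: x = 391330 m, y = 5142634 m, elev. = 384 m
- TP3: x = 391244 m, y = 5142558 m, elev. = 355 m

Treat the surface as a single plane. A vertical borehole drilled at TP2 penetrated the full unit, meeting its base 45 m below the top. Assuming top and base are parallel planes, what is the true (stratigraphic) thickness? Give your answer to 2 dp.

Two edge vectors: TP1→TP2 = (243, 60, 16), TP1→TP3 = (157, -16, -13).
Normal n = (TP1→TP2) × (TP1→TP3) = (-524, 5671, -13308).
So ∂z/∂x = −n_x/n_z = −0.03937 and ∂z/∂y = −n_y/n_z = 0.42613.
|∇z| = √(a²+b²) = 0.42795, so dip δ = arctan(0.42795) = 23.17°.
True thickness = vertical thickness × cos δ = 45 × cos 23.17° = 41.37 m.

41.37 m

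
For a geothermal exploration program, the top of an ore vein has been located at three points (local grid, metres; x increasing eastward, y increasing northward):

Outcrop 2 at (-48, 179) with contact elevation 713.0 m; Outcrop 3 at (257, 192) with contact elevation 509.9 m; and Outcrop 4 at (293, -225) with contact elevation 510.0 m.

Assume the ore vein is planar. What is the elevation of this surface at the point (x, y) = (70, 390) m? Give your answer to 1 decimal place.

622.6 m

Let the plane be z = a·x + b·y + c.
Outcrop 3−Outcrop 2: 305a + 13b = −203.1;  Outcrop 4−Outcrop 2: 341a − 404b = −203.
Solving gives a = −0.66345, b = −0.05752.
Then c = 713 − a·-48 − b·179 = 691.45.
At (70, 390): z = −46.4 − 22.4 + 691.45 = 622.6 m.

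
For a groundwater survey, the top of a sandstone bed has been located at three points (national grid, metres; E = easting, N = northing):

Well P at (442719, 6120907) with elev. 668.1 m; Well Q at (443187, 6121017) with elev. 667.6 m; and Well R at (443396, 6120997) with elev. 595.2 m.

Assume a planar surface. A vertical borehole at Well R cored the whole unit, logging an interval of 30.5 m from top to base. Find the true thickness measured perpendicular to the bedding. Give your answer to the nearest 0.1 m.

Let the plane be z = a·E + b·N + c.
Well Q−Well P: 468a + 110b = −0.5;  Well R−Well P: 677a + 90b = −72.9.
Solving gives a = −0.24649, b = 1.04416.
|∇z| = √(a²+b²) = 1.07286, so dip δ = arctan(1.07286) = 47.01°.
True thickness = vertical thickness × cos δ = 30.5 × cos 47.01° = 20.8 m.

20.8 m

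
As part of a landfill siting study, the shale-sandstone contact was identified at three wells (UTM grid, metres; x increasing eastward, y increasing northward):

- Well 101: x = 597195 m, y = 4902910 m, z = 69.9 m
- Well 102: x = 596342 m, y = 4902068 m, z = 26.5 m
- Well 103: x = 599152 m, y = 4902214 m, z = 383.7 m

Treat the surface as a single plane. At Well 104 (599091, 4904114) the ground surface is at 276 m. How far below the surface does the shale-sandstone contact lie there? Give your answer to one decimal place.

55.2 m

Let the plane be z = a·x + b·y + c.
Well 102−Well 101: −853a − 842b = −43.4;  Well 103−Well 101: 1957a − 696b = 313.8.
Solving gives a = 0.131353274, b = −0.081525348.
Then c = 69.9 − a·597195 − b·4902910 = 321337.83.
At (599091, 4904114): z_contact = 78692.56 − 399809.60 + 321337.83 = 220.79 m.
Depth below ground = 276 − 220.79 = 55.2 m.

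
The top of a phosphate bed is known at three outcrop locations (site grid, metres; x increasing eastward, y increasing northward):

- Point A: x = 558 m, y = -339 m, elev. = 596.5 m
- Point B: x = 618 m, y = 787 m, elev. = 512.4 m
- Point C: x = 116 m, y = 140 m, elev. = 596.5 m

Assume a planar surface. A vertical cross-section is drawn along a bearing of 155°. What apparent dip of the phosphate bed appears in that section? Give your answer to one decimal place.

Two edge vectors: Point A→Point B = (60, 1126, -84.1), Point A→Point C = (-442, 479, 0).
Normal n = (Point A→Point B) × (Point A→Point C) = (40283.9, 37172.2, 526432).
So ∂z/∂x = −n_x/n_z = −0.07652 and ∂z/∂y = −n_y/n_z = −0.07061.
Unit vector along 155° is (sin 155°, cos 155°) = (0.4226, -0.9063).
Slope in that direction = a·(0.4226) + b·(-0.9063) = 0.03166.
Apparent dip = arctan|0.03166| = 1.8° (true dip is 5.9°, so apparent ≤ true as expected).

1.8°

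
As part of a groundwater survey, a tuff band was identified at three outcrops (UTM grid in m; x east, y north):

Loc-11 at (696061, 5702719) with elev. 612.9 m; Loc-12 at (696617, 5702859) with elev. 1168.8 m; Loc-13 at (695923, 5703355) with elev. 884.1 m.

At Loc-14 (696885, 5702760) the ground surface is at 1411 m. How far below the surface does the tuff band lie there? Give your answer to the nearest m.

76 m

Let the plane be z = a·x + b·y + c.
Loc-12−Loc-11: 556a + 140b = 555.9;  Loc-13−Loc-11: −138a + 636b = 271.2.
Solving gives a = 0.84621597, b = 0.61002799.
Then c = 612.9 − a·696061 − b·5702719 = −4067223.27.
At (696885, 5702760): z_contact = 589715.2 + 3478843.2 − 4067223.27 = 1335.2 m.
Depth below ground = 1411 − 1335.2 = 76 m.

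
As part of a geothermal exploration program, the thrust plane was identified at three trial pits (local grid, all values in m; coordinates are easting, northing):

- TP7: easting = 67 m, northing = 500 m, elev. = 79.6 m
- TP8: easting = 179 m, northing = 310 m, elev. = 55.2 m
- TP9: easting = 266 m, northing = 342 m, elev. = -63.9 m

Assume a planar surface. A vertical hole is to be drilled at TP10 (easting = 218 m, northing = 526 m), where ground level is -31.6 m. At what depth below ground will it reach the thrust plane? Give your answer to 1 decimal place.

Two edge vectors: TP7→TP8 = (112, -190, -24.4), TP7→TP9 = (199, -158, -143.5).
Normal n = (TP7→TP8) × (TP7→TP9) = (23409.8, 11216.4, 20114).
So ∂z/∂easting = −n_x/n_z = −1.16386 and ∂z/∂northing = −n_y/n_z = −0.55764.
Intercept c from TP7: 79.6 + 77.98 + 278.82 = 436.40.
At (218, 526): z_contact = −253.72 − 293.32 + 436.40 = -110.64 m.
Depth below ground = -31.6 − (-110.64) = 79.0 m.

79.0 m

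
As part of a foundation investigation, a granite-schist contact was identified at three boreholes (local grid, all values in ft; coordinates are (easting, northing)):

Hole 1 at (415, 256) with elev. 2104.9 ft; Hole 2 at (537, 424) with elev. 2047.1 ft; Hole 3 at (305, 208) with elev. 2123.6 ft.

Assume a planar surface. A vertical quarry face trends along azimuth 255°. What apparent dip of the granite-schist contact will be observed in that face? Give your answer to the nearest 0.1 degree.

6.4°

Two edge vectors: Hole 1→Hole 2 = (122, 168, -57.8), Hole 1→Hole 3 = (-110, -48, 18.7).
Normal n = (Hole 1→Hole 2) × (Hole 1→Hole 3) = (367.2, 4076.6, 12624).
So ∂z/∂E = −n_x/n_z = −0.02909 and ∂z/∂N = −n_y/n_z = −0.32292.
Unit vector along 255° is (sin 255°, cos 255°) = (-0.9659, -0.2588).
Slope in that direction = a·(-0.9659) + b·(-0.2588) = 0.11168.
Apparent dip = arctan|0.11168| = 6.4° (true dip is 18.0°, so apparent ≤ true as expected).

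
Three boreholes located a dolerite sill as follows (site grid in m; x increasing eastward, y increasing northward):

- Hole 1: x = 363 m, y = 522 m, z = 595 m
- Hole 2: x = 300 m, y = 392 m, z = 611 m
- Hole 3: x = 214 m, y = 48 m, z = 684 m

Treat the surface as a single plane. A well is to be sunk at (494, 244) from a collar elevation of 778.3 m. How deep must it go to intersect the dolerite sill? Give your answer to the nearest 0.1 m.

Two edge vectors: Hole 1→Hole 2 = (-63, -130, 16), Hole 1→Hole 3 = (-149, -474, 89).
Normal n = (Hole 1→Hole 2) × (Hole 1→Hole 3) = (-3986, 3223, 10492).
So ∂z/∂x = −n_x/n_z = 0.37991 and ∂z/∂y = −n_y/n_z = −0.30719.
Intercept c from Hole 1: 595 − 137.91 + 160.35 = 617.44.
At (494, 244): z_contact = 187.67 − 74.95 + 617.44 = 730.17 m.
Depth below ground = 778.3 − 730.17 = 48.1 m.

48.1 m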